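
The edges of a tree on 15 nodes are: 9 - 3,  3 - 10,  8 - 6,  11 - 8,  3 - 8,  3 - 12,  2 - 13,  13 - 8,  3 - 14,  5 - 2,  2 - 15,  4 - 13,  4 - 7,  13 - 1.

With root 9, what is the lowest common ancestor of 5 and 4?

13

Ancestors of 5 (toward the root): 5, 2, 13, 8, 3, 9.
Ancestors of 4: 4, 13, 8, 3, 9.
The deepest node appearing in both lists is 13.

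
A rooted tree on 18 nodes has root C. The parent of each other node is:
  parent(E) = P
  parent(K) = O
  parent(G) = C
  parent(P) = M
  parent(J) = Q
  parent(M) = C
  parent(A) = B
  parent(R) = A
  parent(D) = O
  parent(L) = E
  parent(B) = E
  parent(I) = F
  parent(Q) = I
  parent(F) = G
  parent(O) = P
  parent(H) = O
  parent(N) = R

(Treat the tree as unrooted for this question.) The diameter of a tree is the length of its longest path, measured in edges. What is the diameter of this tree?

12

Starting from N, a farthest node is J at distance 12.
One longest path: N - R - A - B - E - P - M - C - G - F - I - Q - J.
So the diameter is 12.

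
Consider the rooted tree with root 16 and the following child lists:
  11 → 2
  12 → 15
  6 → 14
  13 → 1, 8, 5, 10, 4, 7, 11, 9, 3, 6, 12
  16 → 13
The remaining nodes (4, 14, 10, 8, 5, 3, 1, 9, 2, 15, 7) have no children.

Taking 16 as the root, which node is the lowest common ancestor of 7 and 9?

7's ancestor chain is 7, 13, 16 and 9's is 9, 13, 16; they first meet at 13.

13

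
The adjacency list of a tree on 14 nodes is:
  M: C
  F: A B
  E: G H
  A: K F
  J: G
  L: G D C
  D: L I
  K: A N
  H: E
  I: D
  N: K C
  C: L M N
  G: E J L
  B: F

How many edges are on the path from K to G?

Walking from K: K–N–C–L–G. Length 4.

4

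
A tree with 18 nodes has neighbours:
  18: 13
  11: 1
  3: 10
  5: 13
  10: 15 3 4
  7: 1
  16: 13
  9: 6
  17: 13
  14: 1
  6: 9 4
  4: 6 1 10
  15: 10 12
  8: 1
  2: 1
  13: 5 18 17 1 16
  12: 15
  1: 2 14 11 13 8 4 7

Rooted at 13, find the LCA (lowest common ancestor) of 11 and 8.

1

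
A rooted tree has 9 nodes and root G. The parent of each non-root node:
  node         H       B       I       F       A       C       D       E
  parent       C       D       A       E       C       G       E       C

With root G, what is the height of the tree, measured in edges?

A deepest node is B, reached by G-C-E-D-B.
That path has 4 edges, so the height is 4.

4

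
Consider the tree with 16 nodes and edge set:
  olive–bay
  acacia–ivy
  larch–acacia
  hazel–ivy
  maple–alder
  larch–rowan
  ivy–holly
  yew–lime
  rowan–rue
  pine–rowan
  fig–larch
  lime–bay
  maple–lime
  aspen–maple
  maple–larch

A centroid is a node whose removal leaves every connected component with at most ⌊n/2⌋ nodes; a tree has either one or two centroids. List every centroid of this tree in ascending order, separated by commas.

larch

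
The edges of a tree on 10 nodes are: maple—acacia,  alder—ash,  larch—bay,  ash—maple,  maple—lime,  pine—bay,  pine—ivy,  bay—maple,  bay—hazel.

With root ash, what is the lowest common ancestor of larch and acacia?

maple

Ancestors of larch (toward the root): larch, bay, maple, ash.
Ancestors of acacia: acacia, maple, ash.
The deepest node appearing in both lists is maple.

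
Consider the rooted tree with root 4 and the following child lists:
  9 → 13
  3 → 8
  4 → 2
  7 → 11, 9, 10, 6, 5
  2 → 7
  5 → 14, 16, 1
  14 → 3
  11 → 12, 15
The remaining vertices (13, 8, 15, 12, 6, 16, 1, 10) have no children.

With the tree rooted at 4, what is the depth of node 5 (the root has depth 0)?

4 – 2 – 7 – 5 — 3 edges.

3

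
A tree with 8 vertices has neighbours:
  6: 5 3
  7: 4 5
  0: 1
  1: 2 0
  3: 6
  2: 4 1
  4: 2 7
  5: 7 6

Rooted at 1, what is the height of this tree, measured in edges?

6

A deepest node is 3, reached by 1-2-4-7-5-6-3.
That path has 6 edges, so the height is 6.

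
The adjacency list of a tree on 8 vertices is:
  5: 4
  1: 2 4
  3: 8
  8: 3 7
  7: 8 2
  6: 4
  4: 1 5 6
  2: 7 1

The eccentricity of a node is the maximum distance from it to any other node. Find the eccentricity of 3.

6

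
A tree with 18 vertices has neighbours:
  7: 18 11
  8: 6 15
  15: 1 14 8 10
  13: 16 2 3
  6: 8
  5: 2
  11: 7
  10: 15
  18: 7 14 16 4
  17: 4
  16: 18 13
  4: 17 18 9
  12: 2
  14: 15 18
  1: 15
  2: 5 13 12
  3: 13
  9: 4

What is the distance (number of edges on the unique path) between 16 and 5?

3

Walking from 16: 16 - 13 - 2 - 5. Length 3.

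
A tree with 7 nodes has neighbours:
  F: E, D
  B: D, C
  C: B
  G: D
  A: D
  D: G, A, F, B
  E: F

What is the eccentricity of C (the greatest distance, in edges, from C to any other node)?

The node farthest from C is E, via C–B–D–F–E — 4 edges.

4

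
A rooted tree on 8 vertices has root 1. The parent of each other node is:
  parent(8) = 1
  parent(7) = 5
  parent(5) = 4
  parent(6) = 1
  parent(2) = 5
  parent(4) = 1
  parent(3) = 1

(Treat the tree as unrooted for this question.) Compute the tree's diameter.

A longest path is 2-5-4-1-6, with 4 edges.

4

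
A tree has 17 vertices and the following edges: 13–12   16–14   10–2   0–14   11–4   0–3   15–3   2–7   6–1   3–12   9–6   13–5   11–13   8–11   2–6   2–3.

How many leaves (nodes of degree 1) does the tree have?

Degree-1 nodes: 1, 4, 5, 7, 8, 9, 10, 15, 16 — 9 of them.

9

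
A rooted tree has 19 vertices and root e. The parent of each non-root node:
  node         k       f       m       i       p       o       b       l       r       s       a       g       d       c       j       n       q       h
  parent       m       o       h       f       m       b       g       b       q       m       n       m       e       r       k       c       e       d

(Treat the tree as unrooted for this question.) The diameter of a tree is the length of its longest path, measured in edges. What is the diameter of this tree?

13

BFS from a reaches i last, at distance 13; BFS from i confirms no node is farther.
Path: a – n – c – r – q – e – d – h – m – g – b – o – f – i.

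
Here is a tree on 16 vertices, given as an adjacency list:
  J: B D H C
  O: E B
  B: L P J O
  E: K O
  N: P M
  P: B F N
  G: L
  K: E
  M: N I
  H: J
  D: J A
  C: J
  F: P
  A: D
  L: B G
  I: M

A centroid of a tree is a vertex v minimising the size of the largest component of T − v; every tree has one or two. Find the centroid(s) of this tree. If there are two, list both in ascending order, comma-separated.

Removing B splits the tree into components of sizes 5, 5, 3, 2; the largest is 5 ≤ ⌊16/2⌋ = 8.
No neighbour of B does as well, so B is the unique centroid.

B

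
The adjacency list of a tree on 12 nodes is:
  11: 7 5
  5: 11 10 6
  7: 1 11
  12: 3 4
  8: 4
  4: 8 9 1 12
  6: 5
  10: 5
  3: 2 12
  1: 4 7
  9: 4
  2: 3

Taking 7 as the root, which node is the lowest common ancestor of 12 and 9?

4

Ancestors of 12 (toward the root): 12, 4, 1, 7.
Ancestors of 9: 9, 4, 1, 7.
The deepest node appearing in both lists is 4.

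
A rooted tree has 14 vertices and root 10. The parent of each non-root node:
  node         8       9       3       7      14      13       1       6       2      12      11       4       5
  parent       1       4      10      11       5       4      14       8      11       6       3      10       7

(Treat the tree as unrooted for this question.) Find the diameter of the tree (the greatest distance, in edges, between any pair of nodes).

Starting from 12, a farthest node is 9 at distance 11.
One longest path: 12-6-8-1-14-5-7-11-3-10-4-9.
So the diameter is 11.

11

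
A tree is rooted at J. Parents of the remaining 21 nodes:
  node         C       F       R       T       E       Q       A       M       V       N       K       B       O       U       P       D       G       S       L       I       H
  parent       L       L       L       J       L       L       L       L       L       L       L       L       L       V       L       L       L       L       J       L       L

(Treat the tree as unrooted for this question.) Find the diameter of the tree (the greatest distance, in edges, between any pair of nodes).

4

Starting from U, a farthest node is T at distance 4.
One longest path: U – V – L – J – T.
So the diameter is 4.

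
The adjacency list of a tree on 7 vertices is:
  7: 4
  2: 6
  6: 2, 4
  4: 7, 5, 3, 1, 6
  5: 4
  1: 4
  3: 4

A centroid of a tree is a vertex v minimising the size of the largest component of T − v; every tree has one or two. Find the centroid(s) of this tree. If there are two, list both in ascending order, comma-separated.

4

If 4 is removed the pieces have sizes 2, 1, 1, 1, 1, all ≤ ⌊7/2⌋ = 3.
No neighbour of 4 does as well, so 4 is the unique centroid.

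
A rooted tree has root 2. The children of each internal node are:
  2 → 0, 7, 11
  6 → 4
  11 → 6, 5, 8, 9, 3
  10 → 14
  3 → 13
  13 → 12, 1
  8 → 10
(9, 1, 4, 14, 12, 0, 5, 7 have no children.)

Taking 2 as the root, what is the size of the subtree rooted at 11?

The subtree rooted at 11 contains: 11, 3, 6, 8, 9, 5, 13, 4, 10, 12, 1, 14 — 12 nodes.

12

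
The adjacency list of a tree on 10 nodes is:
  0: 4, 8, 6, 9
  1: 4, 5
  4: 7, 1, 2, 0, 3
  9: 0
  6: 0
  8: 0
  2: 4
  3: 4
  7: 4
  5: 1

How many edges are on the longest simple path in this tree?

A longest path is 5-1-4-0-9, with 4 edges.

4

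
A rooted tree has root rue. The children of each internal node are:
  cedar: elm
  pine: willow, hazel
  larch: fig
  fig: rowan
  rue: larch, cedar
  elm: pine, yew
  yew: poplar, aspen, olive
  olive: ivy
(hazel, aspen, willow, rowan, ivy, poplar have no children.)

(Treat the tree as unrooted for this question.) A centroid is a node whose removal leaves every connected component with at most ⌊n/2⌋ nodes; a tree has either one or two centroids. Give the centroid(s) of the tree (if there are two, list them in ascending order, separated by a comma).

elm

If elm is removed the pieces have sizes 5, 5, 3, all ≤ ⌊14/2⌋ = 7.
No neighbour of elm does as well, so elm is the unique centroid.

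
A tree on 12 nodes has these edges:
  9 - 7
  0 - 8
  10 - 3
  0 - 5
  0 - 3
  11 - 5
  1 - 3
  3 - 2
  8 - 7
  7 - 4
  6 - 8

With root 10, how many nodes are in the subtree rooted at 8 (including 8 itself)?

5

Descendants of 8 (including itself): 8, 7, 6, 9, 4. That's 5.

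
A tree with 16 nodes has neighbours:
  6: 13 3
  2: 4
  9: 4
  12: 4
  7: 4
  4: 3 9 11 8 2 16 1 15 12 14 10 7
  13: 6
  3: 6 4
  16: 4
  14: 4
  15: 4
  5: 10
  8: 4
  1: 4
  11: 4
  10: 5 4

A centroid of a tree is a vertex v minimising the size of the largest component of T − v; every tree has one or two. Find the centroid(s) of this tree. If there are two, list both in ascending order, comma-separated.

4

Delete 4: the remaining components have sizes 3, 2, 1, 1, 1, 1, 1, 1, 1, 1, 1, 1. Max 3 ≤ 8, so 4 is a centroid.
No neighbour of 4 does as well, so 4 is the unique centroid.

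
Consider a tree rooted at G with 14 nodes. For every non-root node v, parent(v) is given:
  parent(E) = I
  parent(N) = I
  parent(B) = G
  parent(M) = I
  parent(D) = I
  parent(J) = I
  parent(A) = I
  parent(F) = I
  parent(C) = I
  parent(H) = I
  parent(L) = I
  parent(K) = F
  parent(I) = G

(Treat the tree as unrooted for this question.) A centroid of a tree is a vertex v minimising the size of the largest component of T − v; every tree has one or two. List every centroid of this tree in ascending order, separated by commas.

If I is removed the pieces have sizes 2, 2, 1, 1, 1, 1, 1, 1, 1, 1, 1, all ≤ ⌊14/2⌋ = 7.
Every other node leaves some component of size > 7, so the centroid is unique.

I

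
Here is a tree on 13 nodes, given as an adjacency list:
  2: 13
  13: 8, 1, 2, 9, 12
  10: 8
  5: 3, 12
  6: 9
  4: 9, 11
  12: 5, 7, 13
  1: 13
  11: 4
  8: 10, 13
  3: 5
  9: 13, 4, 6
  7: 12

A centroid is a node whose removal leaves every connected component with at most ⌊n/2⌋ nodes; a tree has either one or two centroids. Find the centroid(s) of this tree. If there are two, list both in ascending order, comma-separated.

Removing 13 splits the tree into components of sizes 4, 4, 2, 1, 1; the largest is 4 ≤ ⌊13/2⌋ = 6.
No neighbour of 13 does as well, so 13 is the unique centroid.

13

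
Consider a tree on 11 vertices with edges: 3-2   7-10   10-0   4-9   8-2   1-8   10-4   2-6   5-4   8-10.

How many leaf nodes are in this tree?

7

Exactly 7 nodes have a single neighbour: 0, 1, 3, 5, 6, 7, 9.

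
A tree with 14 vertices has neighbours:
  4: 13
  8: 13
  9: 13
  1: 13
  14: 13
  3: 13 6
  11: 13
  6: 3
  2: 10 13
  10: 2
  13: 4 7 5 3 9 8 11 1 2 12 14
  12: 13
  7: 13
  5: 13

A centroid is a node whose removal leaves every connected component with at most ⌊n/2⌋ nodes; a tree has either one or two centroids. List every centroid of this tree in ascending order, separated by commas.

Removing 13 splits the tree into components of sizes 2, 2, 1, 1, 1, 1, 1, 1, 1, 1, 1; the largest is 2 ≤ ⌊14/2⌋ = 7.
Every other node leaves some component of size > 7, so the centroid is unique.

13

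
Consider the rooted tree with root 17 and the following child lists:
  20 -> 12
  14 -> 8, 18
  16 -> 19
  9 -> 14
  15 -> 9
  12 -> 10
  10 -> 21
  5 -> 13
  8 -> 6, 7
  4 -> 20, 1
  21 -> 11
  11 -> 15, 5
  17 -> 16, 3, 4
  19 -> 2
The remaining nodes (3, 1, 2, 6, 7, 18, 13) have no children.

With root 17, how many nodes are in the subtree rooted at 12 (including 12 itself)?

Descendants of 12 (including itself): 12, 10, 21, 11, 15, 5, 9, 13, 14, 8, 18, 6, 7. That's 13.

13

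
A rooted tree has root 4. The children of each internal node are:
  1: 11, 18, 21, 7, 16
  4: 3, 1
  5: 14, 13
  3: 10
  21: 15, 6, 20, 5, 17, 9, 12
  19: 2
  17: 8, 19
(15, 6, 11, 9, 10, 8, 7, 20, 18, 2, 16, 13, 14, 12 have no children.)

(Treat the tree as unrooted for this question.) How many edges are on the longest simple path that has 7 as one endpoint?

Distances from 7 peak at 5, attained at 2.
7 – 1 – 21 – 17 – 19 – 2

5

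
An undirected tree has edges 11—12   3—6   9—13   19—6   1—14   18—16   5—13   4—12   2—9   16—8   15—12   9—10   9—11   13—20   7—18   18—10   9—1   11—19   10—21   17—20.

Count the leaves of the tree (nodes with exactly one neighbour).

The leaves are 2, 3, 4, 5, 7, 8, 14, 15, 17, 21.
That is 10 leaves.

10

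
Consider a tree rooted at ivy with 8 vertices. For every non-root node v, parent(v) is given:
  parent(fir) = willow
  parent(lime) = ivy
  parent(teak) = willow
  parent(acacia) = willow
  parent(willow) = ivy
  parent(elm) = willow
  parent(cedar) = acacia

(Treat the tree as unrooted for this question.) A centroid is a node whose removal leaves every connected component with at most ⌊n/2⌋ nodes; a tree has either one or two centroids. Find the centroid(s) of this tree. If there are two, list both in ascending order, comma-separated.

willow

Removing willow splits the tree into components of sizes 2, 2, 1, 1, 1; the largest is 2 ≤ ⌊8/2⌋ = 4.
Every other node leaves some component of size > 4, so the centroid is unique.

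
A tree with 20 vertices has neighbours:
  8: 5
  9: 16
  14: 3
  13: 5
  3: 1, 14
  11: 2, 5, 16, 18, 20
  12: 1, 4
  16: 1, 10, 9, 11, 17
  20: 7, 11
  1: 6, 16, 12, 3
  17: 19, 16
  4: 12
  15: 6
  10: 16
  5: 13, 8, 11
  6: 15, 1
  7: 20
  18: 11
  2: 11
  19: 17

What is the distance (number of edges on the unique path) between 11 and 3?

3

11–16–1–3: 3 edges.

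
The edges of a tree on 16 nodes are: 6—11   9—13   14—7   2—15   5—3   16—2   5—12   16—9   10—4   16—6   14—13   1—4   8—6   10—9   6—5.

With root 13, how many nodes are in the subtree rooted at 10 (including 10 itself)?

3

Descendants of 10 (including itself): 10, 4, 1. That's 3.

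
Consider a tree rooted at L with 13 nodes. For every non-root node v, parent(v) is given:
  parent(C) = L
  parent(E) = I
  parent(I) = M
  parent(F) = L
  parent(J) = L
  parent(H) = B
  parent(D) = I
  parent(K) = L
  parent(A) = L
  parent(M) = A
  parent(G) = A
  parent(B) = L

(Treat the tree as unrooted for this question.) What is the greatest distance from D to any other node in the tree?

6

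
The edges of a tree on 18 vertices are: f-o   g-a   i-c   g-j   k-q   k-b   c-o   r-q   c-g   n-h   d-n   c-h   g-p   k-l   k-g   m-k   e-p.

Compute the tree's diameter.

7

Starting from r, a farthest node is d at distance 7.
One longest path: r-q-k-g-c-h-n-d.
So the diameter is 7.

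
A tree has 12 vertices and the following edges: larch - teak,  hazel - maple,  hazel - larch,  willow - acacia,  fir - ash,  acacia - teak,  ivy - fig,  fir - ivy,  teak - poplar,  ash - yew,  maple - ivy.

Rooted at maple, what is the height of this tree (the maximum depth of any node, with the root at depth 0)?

The longest root-to-leaf path is maple – hazel – larch – teak – acacia – willow (5 edges).

5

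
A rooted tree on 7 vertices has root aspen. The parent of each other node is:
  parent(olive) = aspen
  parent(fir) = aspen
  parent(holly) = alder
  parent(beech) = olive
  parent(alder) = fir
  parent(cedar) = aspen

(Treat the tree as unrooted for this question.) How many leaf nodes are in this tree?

3

Degree-1 nodes: beech, cedar, holly — 3 of them.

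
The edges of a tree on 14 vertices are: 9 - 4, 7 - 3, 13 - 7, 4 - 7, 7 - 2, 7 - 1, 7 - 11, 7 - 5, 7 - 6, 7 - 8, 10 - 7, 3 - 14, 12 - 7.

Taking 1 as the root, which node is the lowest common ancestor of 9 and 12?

Ancestors of 9 (toward the root): 9, 4, 7, 1.
Ancestors of 12: 12, 7, 1.
The deepest node appearing in both lists is 7.

7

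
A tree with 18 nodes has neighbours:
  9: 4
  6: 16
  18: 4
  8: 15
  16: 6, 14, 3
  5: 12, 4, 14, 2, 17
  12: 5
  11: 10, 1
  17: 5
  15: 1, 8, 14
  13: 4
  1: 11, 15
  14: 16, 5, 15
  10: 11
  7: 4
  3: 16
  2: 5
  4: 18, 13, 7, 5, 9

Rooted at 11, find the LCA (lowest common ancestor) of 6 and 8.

6's ancestor chain is 6, 16, 14, 15, 1, 11 and 8's is 8, 15, 1, 11; they first meet at 15.

15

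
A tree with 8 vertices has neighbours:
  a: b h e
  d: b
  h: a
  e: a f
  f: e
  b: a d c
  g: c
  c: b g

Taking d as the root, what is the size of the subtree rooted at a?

4

a's subtree: {a, e, h, f}, size 4.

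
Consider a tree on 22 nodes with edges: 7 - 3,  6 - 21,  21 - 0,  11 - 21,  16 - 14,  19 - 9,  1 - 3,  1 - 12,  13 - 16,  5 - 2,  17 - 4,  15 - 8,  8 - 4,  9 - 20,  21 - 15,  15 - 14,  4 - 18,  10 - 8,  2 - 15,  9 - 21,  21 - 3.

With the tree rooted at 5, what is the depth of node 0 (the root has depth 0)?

5 – 2 – 15 – 21 – 0 — 4 edges.

4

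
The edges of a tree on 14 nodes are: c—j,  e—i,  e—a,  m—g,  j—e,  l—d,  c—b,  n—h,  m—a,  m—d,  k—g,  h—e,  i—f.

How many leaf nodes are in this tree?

Degree-1 nodes: b, f, k, l, n — 5 of them.

5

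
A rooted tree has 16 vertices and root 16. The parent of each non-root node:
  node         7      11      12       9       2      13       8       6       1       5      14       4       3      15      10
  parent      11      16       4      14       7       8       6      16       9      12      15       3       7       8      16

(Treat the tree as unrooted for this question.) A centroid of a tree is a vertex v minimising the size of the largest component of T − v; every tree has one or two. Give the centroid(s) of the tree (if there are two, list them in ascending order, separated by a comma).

16

Delete 16: the remaining components have sizes 7, 7, 1. Max 7 ≤ 8, so 16 is a centroid.
Every other node leaves some component of size > 8, so the centroid is unique.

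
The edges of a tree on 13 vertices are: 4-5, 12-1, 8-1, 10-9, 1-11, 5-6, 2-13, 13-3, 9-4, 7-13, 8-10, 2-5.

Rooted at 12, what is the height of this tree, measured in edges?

7 sits deepest: 12–1–8–10–9–4–5–2–13–7 — 9 edges from the root.

9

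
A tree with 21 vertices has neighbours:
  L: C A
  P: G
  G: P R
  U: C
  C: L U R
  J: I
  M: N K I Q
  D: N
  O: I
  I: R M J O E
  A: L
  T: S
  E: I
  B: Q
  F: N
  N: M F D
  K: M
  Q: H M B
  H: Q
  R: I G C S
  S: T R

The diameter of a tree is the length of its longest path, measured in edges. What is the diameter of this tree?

Starting from B, a farthest node is A at distance 7.
One longest path: B–Q–M–I–R–C–L–A.
So the diameter is 7.

7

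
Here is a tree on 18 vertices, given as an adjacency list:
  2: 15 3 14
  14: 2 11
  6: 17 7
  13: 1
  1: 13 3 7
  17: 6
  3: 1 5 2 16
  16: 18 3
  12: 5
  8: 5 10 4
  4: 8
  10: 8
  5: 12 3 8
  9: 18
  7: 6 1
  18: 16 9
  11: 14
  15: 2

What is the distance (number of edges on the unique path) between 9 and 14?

5

The path is 9 - 18 - 16 - 3 - 2 - 14, which has 5 edges.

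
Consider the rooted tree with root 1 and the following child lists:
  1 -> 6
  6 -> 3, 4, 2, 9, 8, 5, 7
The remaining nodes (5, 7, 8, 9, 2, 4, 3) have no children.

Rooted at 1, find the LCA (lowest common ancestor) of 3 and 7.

Ancestors of 3 (toward the root): 3, 6, 1.
Ancestors of 7: 7, 6, 1.
The deepest node appearing in both lists is 6.

6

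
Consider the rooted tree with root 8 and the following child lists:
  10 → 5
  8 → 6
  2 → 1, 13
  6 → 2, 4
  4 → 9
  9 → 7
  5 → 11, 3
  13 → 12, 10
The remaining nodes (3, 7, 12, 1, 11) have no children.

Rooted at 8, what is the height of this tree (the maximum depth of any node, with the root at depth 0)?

6

A deepest node is 11, reached by 8–6–2–13–10–5–11.
That path has 6 edges, so the height is 6.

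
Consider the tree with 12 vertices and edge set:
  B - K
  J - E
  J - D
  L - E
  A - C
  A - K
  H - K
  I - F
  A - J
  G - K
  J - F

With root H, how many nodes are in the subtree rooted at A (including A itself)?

8

Descendants of A (including itself): A, J, C, D, E, F, L, I. That's 8.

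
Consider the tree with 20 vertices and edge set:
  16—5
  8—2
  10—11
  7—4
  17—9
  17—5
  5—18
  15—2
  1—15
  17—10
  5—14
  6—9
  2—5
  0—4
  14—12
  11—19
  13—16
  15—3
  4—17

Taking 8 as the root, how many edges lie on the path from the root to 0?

5

Path from 8 to 0: 8–2–5–17–4–0, which has 5 edges.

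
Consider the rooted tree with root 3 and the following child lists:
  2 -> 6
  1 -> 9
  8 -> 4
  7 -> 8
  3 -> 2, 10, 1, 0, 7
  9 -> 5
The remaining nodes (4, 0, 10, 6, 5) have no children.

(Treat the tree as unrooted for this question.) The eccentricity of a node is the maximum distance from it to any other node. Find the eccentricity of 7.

4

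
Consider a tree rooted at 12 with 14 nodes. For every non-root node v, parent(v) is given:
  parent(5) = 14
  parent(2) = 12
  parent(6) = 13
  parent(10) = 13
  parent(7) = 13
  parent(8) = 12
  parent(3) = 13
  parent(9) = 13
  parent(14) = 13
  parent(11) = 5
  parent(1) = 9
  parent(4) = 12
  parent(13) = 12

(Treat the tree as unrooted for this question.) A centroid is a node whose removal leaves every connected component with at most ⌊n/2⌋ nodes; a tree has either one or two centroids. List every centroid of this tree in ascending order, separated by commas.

Delete 13: the remaining components have sizes 4, 3, 2, 1, 1, 1, 1. Max 4 ≤ 7, so 13 is a centroid.
No neighbour of 13 does as well, so 13 is the unique centroid.

13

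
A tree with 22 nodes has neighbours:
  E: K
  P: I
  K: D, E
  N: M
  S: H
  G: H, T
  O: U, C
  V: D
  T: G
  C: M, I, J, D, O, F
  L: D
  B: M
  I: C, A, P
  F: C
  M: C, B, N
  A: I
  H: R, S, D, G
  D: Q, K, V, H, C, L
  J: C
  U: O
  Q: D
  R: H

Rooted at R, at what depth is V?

3

Climbing from V to the root: V–D–H–R. That's 3 steps.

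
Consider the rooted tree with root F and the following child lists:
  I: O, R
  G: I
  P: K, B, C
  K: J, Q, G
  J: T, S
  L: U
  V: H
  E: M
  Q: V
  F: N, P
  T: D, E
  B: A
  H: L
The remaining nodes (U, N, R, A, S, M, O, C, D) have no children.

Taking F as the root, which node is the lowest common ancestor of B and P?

P

B's ancestor chain is B, P, F and P's is P, F; they first meet at P.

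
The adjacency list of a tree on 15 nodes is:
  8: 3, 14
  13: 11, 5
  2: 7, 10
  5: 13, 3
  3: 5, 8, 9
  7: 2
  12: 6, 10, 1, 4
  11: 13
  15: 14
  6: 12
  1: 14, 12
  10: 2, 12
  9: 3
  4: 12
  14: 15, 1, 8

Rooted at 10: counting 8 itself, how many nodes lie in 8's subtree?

8's subtree: {8, 3, 9, 5, 13, 11}, size 6.

6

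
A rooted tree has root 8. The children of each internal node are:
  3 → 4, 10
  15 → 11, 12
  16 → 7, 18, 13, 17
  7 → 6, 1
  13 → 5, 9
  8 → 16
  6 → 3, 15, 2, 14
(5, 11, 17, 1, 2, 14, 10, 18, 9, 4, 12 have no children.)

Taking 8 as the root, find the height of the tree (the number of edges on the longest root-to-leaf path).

A deepest node is 11, reached by 8 – 16 – 7 – 6 – 15 – 11.
That path has 5 edges, so the height is 5.

5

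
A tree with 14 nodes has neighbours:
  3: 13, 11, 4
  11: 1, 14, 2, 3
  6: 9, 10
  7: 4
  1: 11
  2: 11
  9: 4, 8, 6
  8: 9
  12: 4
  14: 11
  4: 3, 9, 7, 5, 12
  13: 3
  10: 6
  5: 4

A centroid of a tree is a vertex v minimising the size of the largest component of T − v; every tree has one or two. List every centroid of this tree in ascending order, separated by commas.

Removing 4 splits the tree into components of sizes 6, 4, 1, 1, 1; the largest is 6 ≤ ⌊14/2⌋ = 7.
No neighbour of 4 does as well, so 4 is the unique centroid.

4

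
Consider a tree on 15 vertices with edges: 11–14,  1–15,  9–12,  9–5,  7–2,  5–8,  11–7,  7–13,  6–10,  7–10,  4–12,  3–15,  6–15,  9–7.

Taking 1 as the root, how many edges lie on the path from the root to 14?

Climbing from 14 to the root: 14 → 11 → 7 → 10 → 6 → 15 → 1. That's 6 steps.

6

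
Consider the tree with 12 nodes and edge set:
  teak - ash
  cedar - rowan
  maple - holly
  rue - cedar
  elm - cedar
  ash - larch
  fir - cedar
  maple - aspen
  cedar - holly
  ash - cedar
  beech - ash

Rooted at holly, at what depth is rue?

2

holly – cedar – rue — 2 edges.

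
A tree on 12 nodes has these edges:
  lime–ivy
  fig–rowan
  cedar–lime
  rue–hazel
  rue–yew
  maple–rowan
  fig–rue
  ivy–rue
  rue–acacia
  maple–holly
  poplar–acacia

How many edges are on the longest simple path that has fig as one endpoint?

4

The node farthest from fig is cedar, via fig–rue–ivy–lime–cedar — 4 edges.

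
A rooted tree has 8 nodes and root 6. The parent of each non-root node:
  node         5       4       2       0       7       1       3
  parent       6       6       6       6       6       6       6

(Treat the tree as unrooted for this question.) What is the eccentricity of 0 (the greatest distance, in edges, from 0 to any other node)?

2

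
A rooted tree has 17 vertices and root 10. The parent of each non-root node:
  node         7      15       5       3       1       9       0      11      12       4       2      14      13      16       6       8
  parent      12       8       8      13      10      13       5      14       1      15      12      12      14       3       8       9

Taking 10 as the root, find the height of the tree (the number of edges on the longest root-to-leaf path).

The longest root-to-leaf path is 10 – 1 – 12 – 14 – 13 – 9 – 8 – 15 – 4 (8 edges).

8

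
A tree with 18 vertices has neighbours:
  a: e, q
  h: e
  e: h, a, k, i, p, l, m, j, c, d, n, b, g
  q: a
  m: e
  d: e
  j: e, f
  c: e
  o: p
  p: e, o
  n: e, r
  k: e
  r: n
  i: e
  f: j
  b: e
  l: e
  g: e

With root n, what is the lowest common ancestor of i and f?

i's ancestor chain is i, e, n and f's is f, j, e, n; they first meet at e.

e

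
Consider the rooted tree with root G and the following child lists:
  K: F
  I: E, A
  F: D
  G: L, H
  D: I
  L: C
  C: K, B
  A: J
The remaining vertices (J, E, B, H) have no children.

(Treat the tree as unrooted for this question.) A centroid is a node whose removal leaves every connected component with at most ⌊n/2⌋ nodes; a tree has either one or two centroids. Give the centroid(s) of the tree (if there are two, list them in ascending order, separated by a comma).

F, K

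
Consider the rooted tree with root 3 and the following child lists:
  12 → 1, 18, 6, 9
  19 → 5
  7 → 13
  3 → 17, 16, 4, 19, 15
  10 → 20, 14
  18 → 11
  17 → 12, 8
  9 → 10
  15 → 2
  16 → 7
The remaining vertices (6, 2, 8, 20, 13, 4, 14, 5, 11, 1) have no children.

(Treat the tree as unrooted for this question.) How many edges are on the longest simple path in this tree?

8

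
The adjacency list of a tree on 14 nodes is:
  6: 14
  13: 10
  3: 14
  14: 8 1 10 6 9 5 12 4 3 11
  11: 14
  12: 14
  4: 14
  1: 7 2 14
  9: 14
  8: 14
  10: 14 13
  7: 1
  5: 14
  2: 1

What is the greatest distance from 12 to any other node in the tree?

A farthest node from 12 is 2 (13, 7 also at distance 3).
The path 12-14-1-2 has 3 edges.

3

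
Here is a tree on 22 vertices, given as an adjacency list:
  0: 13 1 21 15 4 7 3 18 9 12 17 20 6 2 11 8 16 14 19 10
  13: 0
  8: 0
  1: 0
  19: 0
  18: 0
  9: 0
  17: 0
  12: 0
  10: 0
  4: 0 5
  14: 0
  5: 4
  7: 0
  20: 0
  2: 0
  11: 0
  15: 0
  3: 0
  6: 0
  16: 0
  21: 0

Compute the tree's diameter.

BFS from 5 reaches 7 last, at distance 3; BFS from 7 confirms no node is farther.
Path: 5-4-0-7.

3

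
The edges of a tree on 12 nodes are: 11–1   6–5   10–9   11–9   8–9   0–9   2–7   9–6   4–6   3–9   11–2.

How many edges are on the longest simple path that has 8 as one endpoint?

The node farthest from 8 is 7, via 8 – 9 – 11 – 2 – 7 — 4 edges.

4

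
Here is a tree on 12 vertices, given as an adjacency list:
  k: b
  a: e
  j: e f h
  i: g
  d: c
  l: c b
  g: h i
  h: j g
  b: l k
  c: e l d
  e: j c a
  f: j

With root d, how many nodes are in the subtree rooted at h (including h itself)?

The subtree rooted at h contains: h, g, i — 3 nodes.

3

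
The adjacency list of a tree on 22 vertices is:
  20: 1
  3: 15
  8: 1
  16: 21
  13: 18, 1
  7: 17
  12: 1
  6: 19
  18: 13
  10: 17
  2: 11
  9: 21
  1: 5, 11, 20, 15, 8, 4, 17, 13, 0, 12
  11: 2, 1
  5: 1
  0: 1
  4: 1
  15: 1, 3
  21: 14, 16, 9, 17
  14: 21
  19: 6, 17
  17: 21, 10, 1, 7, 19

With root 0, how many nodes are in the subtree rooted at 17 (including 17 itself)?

9

Descendants of 17 (including itself): 17, 19, 21, 7, 10, 6, 16, 9, 14. That's 9.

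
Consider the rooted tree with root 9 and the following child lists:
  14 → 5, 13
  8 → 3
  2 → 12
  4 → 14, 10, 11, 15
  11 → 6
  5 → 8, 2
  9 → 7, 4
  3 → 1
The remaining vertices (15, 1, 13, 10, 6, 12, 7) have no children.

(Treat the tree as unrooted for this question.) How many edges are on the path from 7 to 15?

7 - 9 - 4 - 15: 3 edges.

3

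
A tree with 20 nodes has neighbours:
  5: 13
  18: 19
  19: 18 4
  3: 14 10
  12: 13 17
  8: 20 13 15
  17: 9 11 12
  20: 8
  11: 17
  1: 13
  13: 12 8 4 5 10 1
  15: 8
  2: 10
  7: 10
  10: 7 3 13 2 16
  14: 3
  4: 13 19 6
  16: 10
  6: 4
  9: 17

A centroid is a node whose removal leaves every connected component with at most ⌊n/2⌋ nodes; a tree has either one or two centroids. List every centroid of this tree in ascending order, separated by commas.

13

Removing 13 splits the tree into components of sizes 6, 4, 4, 3, 1, 1; the largest is 6 ≤ ⌊20/2⌋ = 10.
No neighbour of 13 does as well, so 13 is the unique centroid.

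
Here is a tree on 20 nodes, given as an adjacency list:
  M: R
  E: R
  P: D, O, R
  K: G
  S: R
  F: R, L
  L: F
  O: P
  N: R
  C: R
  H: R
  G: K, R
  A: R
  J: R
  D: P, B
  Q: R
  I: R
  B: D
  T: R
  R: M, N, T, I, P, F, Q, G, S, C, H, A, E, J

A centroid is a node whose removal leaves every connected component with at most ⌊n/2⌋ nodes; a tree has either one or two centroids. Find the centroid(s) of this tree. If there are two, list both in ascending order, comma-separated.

R

Delete R: the remaining components have sizes 4, 2, 2, 1, 1, 1, 1, 1, 1, 1, 1, 1, 1, 1. Max 4 ≤ 10, so R is a centroid.
Every other node leaves some component of size > 10, so the centroid is unique.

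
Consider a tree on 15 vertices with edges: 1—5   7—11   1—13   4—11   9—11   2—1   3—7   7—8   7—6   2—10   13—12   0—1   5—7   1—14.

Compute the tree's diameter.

6

Starting from 4, a farthest node is 10 at distance 6.
One longest path: 4-11-7-5-1-2-10.
So the diameter is 6.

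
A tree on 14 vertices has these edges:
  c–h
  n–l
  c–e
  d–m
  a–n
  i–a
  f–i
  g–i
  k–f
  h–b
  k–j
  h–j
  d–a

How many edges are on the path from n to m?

3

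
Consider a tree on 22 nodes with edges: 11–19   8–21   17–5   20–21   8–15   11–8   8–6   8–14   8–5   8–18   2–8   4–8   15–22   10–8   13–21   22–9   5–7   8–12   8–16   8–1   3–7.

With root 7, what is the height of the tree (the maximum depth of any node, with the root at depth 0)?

5

9 sits deepest: 7–5–8–15–22–9 — 5 edges from the root.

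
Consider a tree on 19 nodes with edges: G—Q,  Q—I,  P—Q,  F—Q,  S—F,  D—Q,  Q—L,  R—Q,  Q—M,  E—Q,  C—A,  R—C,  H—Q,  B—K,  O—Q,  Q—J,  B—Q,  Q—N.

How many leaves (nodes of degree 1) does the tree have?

14

Degree-1 nodes: A, D, E, G, H, I, J, K, L, M, N, O, P, S — 14 of them.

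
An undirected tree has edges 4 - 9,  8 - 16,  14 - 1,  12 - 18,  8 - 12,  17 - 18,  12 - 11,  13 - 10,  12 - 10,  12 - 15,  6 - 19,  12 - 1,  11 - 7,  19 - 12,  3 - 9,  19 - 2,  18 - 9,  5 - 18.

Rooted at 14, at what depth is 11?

3

Climbing from 11 to the root: 11 – 12 – 1 – 14. That's 3 steps.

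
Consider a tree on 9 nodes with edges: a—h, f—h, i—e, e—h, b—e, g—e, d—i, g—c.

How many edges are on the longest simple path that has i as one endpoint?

3

A farthest node from i is a (c, f also at distance 3).
The path i-e-h-a has 3 edges.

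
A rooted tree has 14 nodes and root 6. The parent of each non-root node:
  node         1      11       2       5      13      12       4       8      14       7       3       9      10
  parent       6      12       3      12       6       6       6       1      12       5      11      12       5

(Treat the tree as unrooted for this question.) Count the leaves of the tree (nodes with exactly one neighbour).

8

Exactly 8 nodes have a single neighbour: 2, 4, 7, 8, 9, 10, 13, 14.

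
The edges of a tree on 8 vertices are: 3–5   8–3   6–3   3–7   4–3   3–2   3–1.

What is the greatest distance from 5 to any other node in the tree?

2

Distances from 5 peak at 2, attained at 7 (6, 8, 4, 1, 2 also at distance 2).
5-3-7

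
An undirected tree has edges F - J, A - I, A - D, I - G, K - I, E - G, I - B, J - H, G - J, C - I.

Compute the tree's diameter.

A longest path is H-J-G-I-A-D, with 5 edges.

5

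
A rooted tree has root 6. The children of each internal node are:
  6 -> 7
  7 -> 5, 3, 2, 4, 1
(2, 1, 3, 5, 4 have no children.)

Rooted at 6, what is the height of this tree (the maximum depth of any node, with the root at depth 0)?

A deepest node is 1, reached by 6 – 7 – 1.
That path has 2 edges, so the height is 2.

2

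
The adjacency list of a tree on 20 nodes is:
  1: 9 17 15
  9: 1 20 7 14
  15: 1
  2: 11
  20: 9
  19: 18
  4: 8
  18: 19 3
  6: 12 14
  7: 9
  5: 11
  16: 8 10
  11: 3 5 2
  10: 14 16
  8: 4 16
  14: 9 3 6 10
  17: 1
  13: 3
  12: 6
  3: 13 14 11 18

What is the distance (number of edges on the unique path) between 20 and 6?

3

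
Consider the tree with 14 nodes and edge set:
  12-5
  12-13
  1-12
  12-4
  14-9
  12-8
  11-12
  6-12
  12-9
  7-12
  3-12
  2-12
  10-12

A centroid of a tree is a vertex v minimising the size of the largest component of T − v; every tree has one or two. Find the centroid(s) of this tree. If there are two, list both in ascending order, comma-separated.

12

Delete 12: the remaining components have sizes 2, 1, 1, 1, 1, 1, 1, 1, 1, 1, 1, 1. Max 2 ≤ 7, so 12 is a centroid.
No neighbour of 12 does as well, so 12 is the unique centroid.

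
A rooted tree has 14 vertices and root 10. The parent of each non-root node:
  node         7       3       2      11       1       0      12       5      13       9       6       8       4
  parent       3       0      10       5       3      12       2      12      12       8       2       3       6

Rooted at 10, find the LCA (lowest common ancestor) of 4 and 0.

2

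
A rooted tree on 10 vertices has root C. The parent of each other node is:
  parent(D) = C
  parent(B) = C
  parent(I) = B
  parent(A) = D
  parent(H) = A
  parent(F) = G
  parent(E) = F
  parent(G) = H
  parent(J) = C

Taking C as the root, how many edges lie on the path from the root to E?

Climbing from E to the root: E → F → G → H → A → D → C. That's 6 steps.

6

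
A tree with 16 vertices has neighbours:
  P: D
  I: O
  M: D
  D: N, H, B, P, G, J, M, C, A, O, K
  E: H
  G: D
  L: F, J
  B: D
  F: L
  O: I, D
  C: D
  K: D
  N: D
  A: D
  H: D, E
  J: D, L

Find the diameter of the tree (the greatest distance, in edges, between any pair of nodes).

5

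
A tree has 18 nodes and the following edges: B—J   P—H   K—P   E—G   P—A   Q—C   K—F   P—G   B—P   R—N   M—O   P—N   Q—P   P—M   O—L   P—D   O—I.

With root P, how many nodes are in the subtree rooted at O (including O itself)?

3

Descendants of O (including itself): O, L, I. That's 3.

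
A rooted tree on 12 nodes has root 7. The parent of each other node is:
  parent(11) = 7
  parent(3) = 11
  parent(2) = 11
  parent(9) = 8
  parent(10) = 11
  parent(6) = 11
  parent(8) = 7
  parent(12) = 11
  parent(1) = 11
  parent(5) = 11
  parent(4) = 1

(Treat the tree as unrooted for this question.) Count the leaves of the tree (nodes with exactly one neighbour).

8

Exactly 8 nodes have a single neighbour: 2, 3, 4, 5, 6, 9, 10, 12.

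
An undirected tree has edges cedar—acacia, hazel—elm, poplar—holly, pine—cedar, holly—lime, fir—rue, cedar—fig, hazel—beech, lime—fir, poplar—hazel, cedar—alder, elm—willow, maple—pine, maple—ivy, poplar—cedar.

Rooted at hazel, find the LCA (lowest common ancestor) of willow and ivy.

hazel

Path willow→root: willow elm hazel; path ivy→root: ivy maple pine cedar poplar hazel.
First common node: hazel.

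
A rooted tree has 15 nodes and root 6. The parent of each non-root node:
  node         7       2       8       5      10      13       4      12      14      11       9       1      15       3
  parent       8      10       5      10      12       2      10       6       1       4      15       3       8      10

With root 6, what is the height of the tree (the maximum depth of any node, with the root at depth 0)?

6

A deepest node is 9, reached by 6 → 12 → 10 → 5 → 8 → 15 → 9.
That path has 6 edges, so the height is 6.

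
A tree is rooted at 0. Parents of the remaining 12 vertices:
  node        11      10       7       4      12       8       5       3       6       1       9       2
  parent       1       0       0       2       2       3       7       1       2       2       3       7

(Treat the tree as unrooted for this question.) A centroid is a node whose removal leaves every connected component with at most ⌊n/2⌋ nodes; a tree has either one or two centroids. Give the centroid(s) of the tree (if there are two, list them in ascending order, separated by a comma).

Delete 2: the remaining components have sizes 5, 4, 1, 1, 1. Max 5 ≤ 6, so 2 is a centroid.
No neighbour of 2 does as well, so 2 is the unique centroid.

2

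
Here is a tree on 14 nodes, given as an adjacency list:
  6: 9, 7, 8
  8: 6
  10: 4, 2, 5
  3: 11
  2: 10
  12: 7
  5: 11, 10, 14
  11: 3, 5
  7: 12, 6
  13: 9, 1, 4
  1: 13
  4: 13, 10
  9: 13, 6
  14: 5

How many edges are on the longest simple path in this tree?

A longest path is 12–7–6–9–13–4–10–5–11–3, with 9 edges.

9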